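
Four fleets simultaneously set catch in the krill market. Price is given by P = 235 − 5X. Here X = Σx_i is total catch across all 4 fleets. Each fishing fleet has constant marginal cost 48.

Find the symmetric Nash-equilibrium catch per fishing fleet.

A representative fishing fleet's profit is π_i = x_i(235 − 5X) − 48x_i, with X = x_i + Σ_{j≠i} x_j.
First-order condition: 187 − 10x_i − 5Σ_{j≠i} x_j = 0.
Imposing symmetry (x_j = x for all j) turns Σ_{j≠i} x_j into 3x, so 187 = 25x and x = 7.48.

7.48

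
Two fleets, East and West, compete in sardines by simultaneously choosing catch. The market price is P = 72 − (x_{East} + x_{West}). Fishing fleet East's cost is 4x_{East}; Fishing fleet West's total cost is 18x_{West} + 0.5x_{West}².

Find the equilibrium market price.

34

Fishing fleet East's profit: π = x_{East}(72 − (x_{East} + x_{West})) − 4x_{East}.
∂π/∂x_{East} = 68 − 2x_{East} − x_{West} = 0, so x_{East} = 34 − 0.5x_{West}.
For West: ∂π/∂x_{West} = 54 − 3x_{West} − x_{East} = 0 ⇒ x_{West} = 18 − (1/3)x_{East}.
Substituting the second reaction function into the first: x_{East} = 34 − 0.5(18 − (1/3)x_{East}), which gives (5/6)x_{East} = 25 ⇒ x_{East} = 30.
Then x_{West} = 18 − (1/3)·30 = 8.
Equilibrium price: P = 72 − 38 = 34.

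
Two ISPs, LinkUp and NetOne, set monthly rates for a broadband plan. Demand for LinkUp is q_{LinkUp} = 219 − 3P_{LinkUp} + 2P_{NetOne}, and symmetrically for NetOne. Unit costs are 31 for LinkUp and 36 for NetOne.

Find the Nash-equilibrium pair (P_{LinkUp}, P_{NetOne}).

78.9375, 80.8125

LinkUp's profit: π = (P_{LinkUp} − 31)(219 − 3P_{LinkUp} + 2P_{NetOne}).
∂π/∂P_{LinkUp} = 312 − 6P_{LinkUp} + 2P_{NetOne} = 0 ⇒ P_{LinkUp} = 52 + (1/3)P_{NetOne}.
Similarly P_{NetOne} = 54.5 + (1/3)P_{LinkUp}.
Solving the two reaction functions simultaneously: (1 − (1/3)(1/3))P_{LinkUp} = 52 + (1/3)·54.5, so (8/9)P_{LinkUp} = 421/6 and P_{LinkUp} = 78.9375.
Then P_{NetOne} = 54.5 + (1/3)·78.9375 = 80.8125.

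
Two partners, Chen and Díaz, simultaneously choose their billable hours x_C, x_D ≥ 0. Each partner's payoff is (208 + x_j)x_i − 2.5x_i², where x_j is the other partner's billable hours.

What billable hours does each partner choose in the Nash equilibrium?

Chen's payoff is (208 + x_D)x_C − 2.5x_C².
∂π/∂x_C = 208 + x_D − 5x_C = 0, so x_C = 41.6 + 0.2x_D.
The game is symmetric, so in equilibrium x_D = x_C: the reaction function gives 0.8x_C = 41.6, hence x_C = 52.

52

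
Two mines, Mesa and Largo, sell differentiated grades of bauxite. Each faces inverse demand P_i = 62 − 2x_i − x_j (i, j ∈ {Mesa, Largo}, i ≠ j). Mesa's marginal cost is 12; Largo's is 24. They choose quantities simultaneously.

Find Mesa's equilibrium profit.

233.28

Mine Mesa's profit: π = x_{Mesa}(62 − 2x_{Mesa} − x_{Largo}) − 12x_{Mesa}.
∂π/∂x_{Mesa} = 50 − 4x_{Mesa} − x_{Largo} = 0 ⇒ x_{Mesa} = 12.5 − 0.25x_{Largo}.
Similarly x_{Largo} = 9.5 − 0.25x_{Mesa}.
Solving the two reaction functions simultaneously: (1 − (−0.25)(−0.25))x_{Mesa} = 12.5 − 0.25·9.5, so 0.9375x_{Mesa} = 10.125 and x_{Mesa} = 10.8.
Then x_{Largo} = 9.5 − 0.25·10.8 = 6.8.
P_{Mesa} = 62 − 2·10.8 − 6.8 = 33.6.
Profit = (33.6 − 12)·10.8 = 233.28.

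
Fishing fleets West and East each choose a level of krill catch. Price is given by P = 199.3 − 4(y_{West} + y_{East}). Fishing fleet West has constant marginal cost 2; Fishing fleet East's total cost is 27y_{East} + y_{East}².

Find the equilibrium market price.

82.2375

Fishing fleet West's profit: π = y_{West}(199.3 − 4(y_{West} + y_{East})) − 2y_{West}.
∂π/∂y_{West} = 197.3 − 8y_{West} − 4y_{East} = 0, so y_{West} = 24.6625 − 0.5y_{East}.
For East: ∂π/∂y_{East} = 172.3 − 10y_{East} − 4y_{West} = 0 ⇒ y_{East} = 17.23 − 0.4y_{West}.
Plugging y_{East} into West's best response: y_{West} = 24.6625 − 0.5(17.23 − 0.4y_{West}) ⇒ 0.8y_{West} = 16.0475, so y_{West} = 6419/320.
Then y_{East} = 17.23 − 0.4·(6419/320) = 1473/160.
Equilibrium price: P = 199.3 − 4·(1873/64) = 82.2375.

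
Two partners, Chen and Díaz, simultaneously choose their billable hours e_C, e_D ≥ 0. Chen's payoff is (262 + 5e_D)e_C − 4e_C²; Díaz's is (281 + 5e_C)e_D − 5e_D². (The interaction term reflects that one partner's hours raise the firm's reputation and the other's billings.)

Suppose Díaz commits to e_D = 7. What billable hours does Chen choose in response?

Expanding Chen's payoff: 262e_C + 5e_De_C − 4e_C².
∂π/∂e_C = 262 + 5e_D − 8e_C = 0, so e_C = 32.75 + 0.625e_D.
At e_D = 7: e_C = 32.75 + 0.625·7 = 37.125.

37.125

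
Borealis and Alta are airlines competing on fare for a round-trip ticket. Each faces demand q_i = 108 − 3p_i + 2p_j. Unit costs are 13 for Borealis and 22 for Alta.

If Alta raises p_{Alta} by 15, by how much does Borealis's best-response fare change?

Borealis's profit: π = (p_{Borealis} − 13)(108 − 3p_{Borealis} + 2p_{Alta}).
∂π/∂p_{Borealis} = 147 − 6p_{Borealis} + 2p_{Alta} = 0 ⇒ p_{Borealis} = 24.5 + (1/3)p_{Alta}.
The reaction-function slope is 1/3, so a 15-unit rise in p_{Alta} moves p_{Borealis} by 1/3 × 15 = 5. Borealis's best response rises — the actions are strategic complements.

5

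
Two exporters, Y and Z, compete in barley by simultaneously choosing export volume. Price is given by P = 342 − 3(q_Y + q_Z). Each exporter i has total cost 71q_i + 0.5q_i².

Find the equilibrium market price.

Exporter Y's profit: π = q_Y(342 − 3(q_Y + q_Z)) − 71q_Y − 0.5q_Y².
∂π/∂q_Y = 271 − 7q_Y − 3q_Z = 0, so q_Y = 271/7 − (3/7)q_Z.
The game is symmetric, so in equilibrium q_Z = q_Y: the reaction function gives (10/7)q_Y = 271/7, hence q_Y = 27.1.
Equilibrium price: P = 342 − 3·54.2 = 179.4.

179.4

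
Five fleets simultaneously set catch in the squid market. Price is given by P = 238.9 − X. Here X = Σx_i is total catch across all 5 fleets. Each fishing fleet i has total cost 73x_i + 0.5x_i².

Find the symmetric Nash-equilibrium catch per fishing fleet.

A representative fishing fleet's profit is π_i = x_i(238.9 − X) − 73x_i − 0.5x_i², with X = x_i + Σ_{j≠i} x_j.
First-order condition: 165.9 − 3x_i − Σ_{j≠i} x_j = 0.
With identical fishing fleets, set every x_j = x: then 165.9 − 3x − 4x = 0, i.e. x = 165.9/7 = 23.7.

23.7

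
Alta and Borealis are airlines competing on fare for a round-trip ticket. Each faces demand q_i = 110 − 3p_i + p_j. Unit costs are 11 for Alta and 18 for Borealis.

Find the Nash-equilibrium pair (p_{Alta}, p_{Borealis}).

Alta's profit: π = (p_{Alta} − 11)(110 − 3p_{Alta} + p_{Borealis}).
∂π/∂p_{Alta} = 143 − 6p_{Alta} + p_{Borealis} = 0 ⇒ p_{Alta} = 143/6 + (1/6)p_{Borealis}.
Similarly p_{Borealis} = 82/3 + (1/6)p_{Alta}.
Plugging p_{Borealis} into Alta's best response: p_{Alta} = 143/6 + (1/6)(82/3 + (1/6)p_{Alta}) ⇒ (35/36)p_{Alta} = 511/18, so p_{Alta} = 29.2.
Then p_{Borealis} = 82/3 + (1/6)·29.2 = 32.2.

29.2, 32.2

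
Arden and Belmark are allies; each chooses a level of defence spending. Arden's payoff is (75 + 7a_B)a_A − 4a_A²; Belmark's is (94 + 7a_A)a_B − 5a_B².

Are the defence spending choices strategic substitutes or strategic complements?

strategic complements

Expanding Arden's payoff: 75a_A + 7a_Ba_A − 4a_A².
∂π/∂a_A = 75 + 7a_B − 8a_A = 0, so a_A = 9.375 + 0.875a_B.
The best-response slope da_A/da_B = 0.875 > 0: the reaction function is upward-sloping, so the choices are strategic complements.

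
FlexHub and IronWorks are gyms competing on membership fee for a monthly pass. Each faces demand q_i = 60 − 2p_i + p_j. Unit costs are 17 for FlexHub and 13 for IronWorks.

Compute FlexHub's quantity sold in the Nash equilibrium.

FlexHub's profit: π = (p_{FlexHub} − 17)(60 − 2p_{FlexHub} + p_{IronWorks}).
∂π/∂p_{FlexHub} = 94 − 4p_{FlexHub} + p_{IronWorks} = 0 ⇒ p_{FlexHub} = 23.5 + 0.25p_{IronWorks}.
Similarly p_{IronWorks} = 21.5 + 0.25p_{FlexHub}.
Plugging p_{IronWorks} into FlexHub's best response: p_{FlexHub} = 23.5 + 0.25(21.5 + 0.25p_{FlexHub}) ⇒ 0.9375p_{FlexHub} = 28.875, so p_{FlexHub} = 30.8.
Then p_{IronWorks} = 21.5 + 0.25·30.8 = 29.2.
q_{FlexHub} = 60 − 2·30.8 + 29.2 = 27.6.

27.6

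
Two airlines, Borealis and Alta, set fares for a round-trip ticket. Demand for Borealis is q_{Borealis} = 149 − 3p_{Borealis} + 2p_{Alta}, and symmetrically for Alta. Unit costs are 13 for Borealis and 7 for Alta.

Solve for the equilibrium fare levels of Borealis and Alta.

45.875, 43.625

Borealis's profit: π = (p_{Borealis} − 13)(149 − 3p_{Borealis} + 2p_{Alta}).
∂π/∂p_{Borealis} = 188 − 6p_{Borealis} + 2p_{Alta} = 0 ⇒ p_{Borealis} = 94/3 + (1/3)p_{Alta}.
Similarly p_{Alta} = 85/3 + (1/3)p_{Borealis}.
Solving the two reaction functions simultaneously: (1 − (1/3)(1/3))p_{Borealis} = 94/3 + (1/3)·(85/3), so (8/9)p_{Borealis} = 367/9 and p_{Borealis} = 45.875.
Then p_{Alta} = 85/3 + (1/3)·45.875 = 43.625.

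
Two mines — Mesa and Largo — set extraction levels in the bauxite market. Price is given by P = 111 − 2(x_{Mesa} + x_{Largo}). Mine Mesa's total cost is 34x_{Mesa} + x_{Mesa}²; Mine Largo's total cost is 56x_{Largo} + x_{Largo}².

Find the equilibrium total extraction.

Mine Mesa's profit: π = x_{Mesa}(111 − 2(x_{Mesa} + x_{Largo})) − 34x_{Mesa} − x_{Mesa}².
∂π/∂x_{Mesa} = 77 − 6x_{Mesa} − 2x_{Largo} = 0, so x_{Mesa} = 77/6 − (1/3)x_{Largo}.
By the same steps for Largo: x_{Largo} = 55/6 − (1/3)x_{Mesa}.
Solving the two reaction functions simultaneously: (1 − (−1/3)(−1/3))x_{Mesa} = 77/6 − (1/3)·(55/6), so (8/9)x_{Mesa} = 88/9 and x_{Mesa} = 11.
Then x_{Largo} = 55/6 − (1/3)·11 = 5.5.
Total extraction: 11 + 5.5 = 16.5.

16.5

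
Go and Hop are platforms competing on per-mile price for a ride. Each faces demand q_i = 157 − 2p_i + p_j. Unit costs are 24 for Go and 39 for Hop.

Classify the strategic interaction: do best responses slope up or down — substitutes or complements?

Go's profit: π = (p_{Go} − 24)(157 − 2p_{Go} + p_{Hop}).
∂π/∂p_{Go} = 205 − 4p_{Go} + p_{Hop} = 0 ⇒ p_{Go} = 51.25 + 0.25p_{Hop}.
The best-response slope dp_{Go}/dp_{Hop} = 0.25 > 0: the reaction function is upward-sloping, so the choices are strategic complements.

strategic complements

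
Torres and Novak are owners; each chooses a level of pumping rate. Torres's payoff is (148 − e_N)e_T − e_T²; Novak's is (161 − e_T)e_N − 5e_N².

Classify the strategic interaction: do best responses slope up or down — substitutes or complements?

Expanding Torres's payoff: 148e_T − e_Ne_T − e_T².
∂π/∂e_T = 148 − e_N − 2e_T = 0, so e_T = 74 − 0.5e_N.
The best-response slope de_T/de_N = −0.5 < 0: the reaction function is downward-sloping, so the choices are strategic substitutes.

strategic substitutes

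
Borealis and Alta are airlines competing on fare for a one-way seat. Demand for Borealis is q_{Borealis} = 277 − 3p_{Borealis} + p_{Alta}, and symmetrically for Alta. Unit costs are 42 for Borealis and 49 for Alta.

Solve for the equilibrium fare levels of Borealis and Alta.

Borealis's profit: π = (p_{Borealis} − 42)(277 − 3p_{Borealis} + p_{Alta}).
∂π/∂p_{Borealis} = 403 − 6p_{Borealis} + p_{Alta} = 0 ⇒ p_{Borealis} = 403/6 + (1/6)p_{Alta}.
Similarly p_{Alta} = 212/3 + (1/6)p_{Borealis}.
Plugging p_{Alta} into Borealis's best response: p_{Borealis} = 403/6 + (1/6)(212/3 + (1/6)p_{Borealis}) ⇒ (35/36)p_{Borealis} = 1421/18, so p_{Borealis} = 81.2.
Then p_{Alta} = 212/3 + (1/6)·81.2 = 84.2.

81.2, 84.2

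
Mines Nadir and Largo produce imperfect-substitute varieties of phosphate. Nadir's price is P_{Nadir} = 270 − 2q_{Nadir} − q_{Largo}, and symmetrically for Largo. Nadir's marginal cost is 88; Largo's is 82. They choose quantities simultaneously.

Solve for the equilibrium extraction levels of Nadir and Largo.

Mine Nadir's profit: π = q_{Nadir}(270 − 2q_{Nadir} − q_{Largo}) − 88q_{Nadir}.
∂π/∂q_{Nadir} = 182 − 4q_{Nadir} − q_{Largo} = 0 ⇒ q_{Nadir} = 45.5 − 0.25q_{Largo}.
Similarly q_{Largo} = 47 − 0.25q_{Nadir}.
Substituting the second reaction function into the first: q_{Nadir} = 45.5 − 0.25(47 − 0.25q_{Nadir}), which gives 0.9375q_{Nadir} = 33.75 ⇒ q_{Nadir} = 36.
Then q_{Largo} = 47 − 0.25·36 = 38.

36, 38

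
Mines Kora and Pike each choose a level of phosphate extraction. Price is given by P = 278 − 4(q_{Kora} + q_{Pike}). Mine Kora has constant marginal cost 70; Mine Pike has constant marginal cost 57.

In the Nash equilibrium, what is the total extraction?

35.75

Mine Kora's profit: π = q_{Kora}(278 − 4(q_{Kora} + q_{Pike})) − 70q_{Kora}.
∂π/∂q_{Kora} = 208 − 8q_{Kora} − 4q_{Pike} = 0, so q_{Kora} = 26 − 0.5q_{Pike}.
By the same steps for Pike: q_{Pike} = 27.625 − 0.5q_{Kora}.
Solving the two reaction functions simultaneously: (1 − (−0.5)(−0.5))q_{Kora} = 26 − 0.5·27.625, so 0.75q_{Kora} = 12.1875 and q_{Kora} = 16.25.
Then q_{Pike} = 27.625 − 0.5·16.25 = 19.5.
Total extraction: 16.25 + 19.5 = 35.75.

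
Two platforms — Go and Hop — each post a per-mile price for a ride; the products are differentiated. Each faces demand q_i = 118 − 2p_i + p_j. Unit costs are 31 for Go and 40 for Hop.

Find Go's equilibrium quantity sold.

Go's profit: π = (p_{Go} − 31)(118 − 2p_{Go} + p_{Hop}).
∂π/∂p_{Go} = 180 − 4p_{Go} + p_{Hop} = 0 ⇒ p_{Go} = 45 + 0.25p_{Hop}.
Similarly p_{Hop} = 49.5 + 0.25p_{Go}.
Solving the two reaction functions simultaneously: (1 − (0.25)(0.25))p_{Go} = 45 + 0.25·49.5, so 0.9375p_{Go} = 57.375 and p_{Go} = 61.2.
Then p_{Hop} = 49.5 + 0.25·61.2 = 64.8.
q_{Go} = 118 − 2·61.2 + 64.8 = 60.4.

60.4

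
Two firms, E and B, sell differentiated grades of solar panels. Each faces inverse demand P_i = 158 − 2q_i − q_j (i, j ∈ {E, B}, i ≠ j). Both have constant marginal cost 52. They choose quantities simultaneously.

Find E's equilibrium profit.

Firm E's profit: π = q_E(158 − 2q_E − q_B) − 52q_E.
∂π/∂q_E = 106 − 4q_E − q_B = 0 ⇒ q_E = 26.5 − 0.25q_B.
The game is symmetric, so in equilibrium q_B = q_E: the reaction function gives 1.25q_E = 26.5, hence q_E = 21.2.
P_E = 158 − 2·21.2 − 21.2 = 94.4.
Profit = (94.4 − 52)·21.2 = 898.88.

898.88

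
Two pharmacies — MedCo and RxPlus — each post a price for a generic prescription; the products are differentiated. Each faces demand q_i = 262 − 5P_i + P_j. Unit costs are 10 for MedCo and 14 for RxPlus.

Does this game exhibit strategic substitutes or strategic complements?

MedCo's profit: π = (P_{MedCo} − 10)(262 − 5P_{MedCo} + P_{RxPlus}).
∂π/∂P_{MedCo} = 312 − 10P_{MedCo} + P_{RxPlus} = 0 ⇒ P_{MedCo} = 31.2 + 0.1P_{RxPlus}.
The best-response slope dP_{MedCo}/dP_{RxPlus} = 0.1 > 0: the reaction function is upward-sloping, so the choices are strategic complements.

strategic complements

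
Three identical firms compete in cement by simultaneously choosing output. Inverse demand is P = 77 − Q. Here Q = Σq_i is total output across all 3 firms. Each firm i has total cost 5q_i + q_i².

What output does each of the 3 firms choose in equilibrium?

12

A representative firm's profit is π_i = q_i(77 − Q) − 5q_i − q_i², with Q = q_i + Σ_{j≠i} q_j.
First-order condition: 72 − 4q_i − Σ_{j≠i} q_j = 0.
In a symmetric equilibrium every firm chooses the same q, so Σ_{j≠i} q_j = 2q. The condition becomes 72 − 6q = 0, giving q = 72/6 = 12.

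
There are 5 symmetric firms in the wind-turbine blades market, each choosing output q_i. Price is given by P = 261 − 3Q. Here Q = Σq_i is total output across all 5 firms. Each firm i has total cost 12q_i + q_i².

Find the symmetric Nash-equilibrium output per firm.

12.45

A representative firm's profit is π_i = q_i(261 − 3Q) − 12q_i − q_i², with Q = q_i + Σ_{j≠i} q_j.
First-order condition: 249 − 8q_i − 3Σ_{j≠i} q_j = 0.
Imposing symmetry (q_j = q for all j) turns Σ_{j≠i} q_j into 4q, so 249 = 20q and q = 12.45.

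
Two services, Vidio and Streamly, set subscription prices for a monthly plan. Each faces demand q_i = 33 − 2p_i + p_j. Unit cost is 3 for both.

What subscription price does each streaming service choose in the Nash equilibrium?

13

Vidio's profit: π = (p_{Vidio} − 3)(33 − 2p_{Vidio} + p_{Streamly}).
∂π/∂p_{Vidio} = 39 − 4p_{Vidio} + p_{Streamly} = 0 ⇒ p_{Vidio} = 9.75 + 0.25p_{Streamly}.
The game is symmetric, so in equilibrium p_{Streamly} = p_{Vidio}: the reaction function gives 0.75p_{Vidio} = 9.75, hence p_{Vidio} = 13.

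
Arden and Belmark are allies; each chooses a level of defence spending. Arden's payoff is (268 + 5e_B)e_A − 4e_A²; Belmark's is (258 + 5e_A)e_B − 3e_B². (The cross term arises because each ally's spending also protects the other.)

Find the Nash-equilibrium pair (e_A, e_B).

Expanding Arden's payoff: 268e_A + 5e_Be_A − 4e_A².
∂π/∂e_A = 268 + 5e_B − 8e_A = 0, so e_A = 33.5 + 0.625e_B.
Likewise for Belmark: e_B = 43 + (5/6)e_A.
Solving the two reaction functions simultaneously: (1 − (0.625)(5/6))e_A = 33.5 + 0.625·43, so (23/48)e_A = 60.375 and e_A = 126.
Then e_B = 43 + (5/6)·126 = 148.

126, 148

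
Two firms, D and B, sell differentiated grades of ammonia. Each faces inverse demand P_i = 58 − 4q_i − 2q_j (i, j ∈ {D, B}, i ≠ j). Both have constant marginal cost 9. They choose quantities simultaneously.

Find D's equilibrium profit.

Firm D's profit: π = q_D(58 − 4q_D − 2q_B) − 9q_D.
∂π/∂q_D = 49 − 8q_D − 2q_B = 0 ⇒ q_D = 6.125 − 0.25q_B.
Setting q_D = q_B in the reaction function: q_D = 6.125 − 0.25q_D, so q_D = 6.125 / 1.25 = 4.9.
P_D = 58 − 4·4.9 − 2·4.9 = 28.6.
Profit = (28.6 − 9)·4.9 = 96.04.

96.04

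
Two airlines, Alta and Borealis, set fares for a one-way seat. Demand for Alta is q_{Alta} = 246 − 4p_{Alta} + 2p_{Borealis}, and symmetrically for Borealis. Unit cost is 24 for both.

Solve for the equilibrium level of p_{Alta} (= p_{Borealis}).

Alta's profit: π = (p_{Alta} − 24)(246 − 4p_{Alta} + 2p_{Borealis}).
∂π/∂p_{Alta} = 342 − 8p_{Alta} + 2p_{Borealis} = 0 ⇒ p_{Alta} = 42.75 + 0.25p_{Borealis}.
Setting p_{Alta} = p_{Borealis} in the reaction function: p_{Alta} = 42.75 + 0.25p_{Alta}, so p_{Alta} = 42.75 / 0.75 = 57.

57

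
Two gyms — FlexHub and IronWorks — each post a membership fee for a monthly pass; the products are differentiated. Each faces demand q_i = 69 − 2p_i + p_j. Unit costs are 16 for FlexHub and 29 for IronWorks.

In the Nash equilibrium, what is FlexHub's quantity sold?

38.8

FlexHub's profit: π = (p_{FlexHub} − 16)(69 − 2p_{FlexHub} + p_{IronWorks}).
∂π/∂p_{FlexHub} = 101 − 4p_{FlexHub} + p_{IronWorks} = 0 ⇒ p_{FlexHub} = 25.25 + 0.25p_{IronWorks}.
Similarly p_{IronWorks} = 31.75 + 0.25p_{FlexHub}.
Substituting the second reaction function into the first: p_{FlexHub} = 25.25 + 0.25(31.75 + 0.25p_{FlexHub}), which gives 0.9375p_{FlexHub} = 33.1875 ⇒ p_{FlexHub} = 35.4.
Then p_{IronWorks} = 31.75 + 0.25·35.4 = 40.6.
q_{FlexHub} = 69 − 2·35.4 + 40.6 = 38.8.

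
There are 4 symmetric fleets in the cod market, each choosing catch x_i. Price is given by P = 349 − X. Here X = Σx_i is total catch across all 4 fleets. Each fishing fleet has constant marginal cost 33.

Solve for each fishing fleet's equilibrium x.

A representative fishing fleet's profit is π_i = x_i(349 − X) − 33x_i, with X = x_i + Σ_{j≠i} x_j.
First-order condition: 316 − 2x_i − Σ_{j≠i} x_j = 0.
Imposing symmetry (x_j = x for all j) turns Σ_{j≠i} x_j into 3x, so 316 = 5x and x = 63.2.

63.2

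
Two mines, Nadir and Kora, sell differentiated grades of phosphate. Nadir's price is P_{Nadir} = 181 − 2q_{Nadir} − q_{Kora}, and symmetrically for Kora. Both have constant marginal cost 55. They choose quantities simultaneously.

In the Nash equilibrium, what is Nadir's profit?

1270.08

Mine Nadir's profit: π = q_{Nadir}(181 − 2q_{Nadir} − q_{Kora}) − 55q_{Nadir}.
∂π/∂q_{Nadir} = 126 − 4q_{Nadir} − q_{Kora} = 0 ⇒ q_{Nadir} = 31.5 − 0.25q_{Kora}.
By symmetry q_{Kora} = q_{Nadir}; substituting into the reaction function, 1.25q_{Nadir} = 31.5 and q_{Nadir} = 25.2.
P_{Nadir} = 181 − 2·25.2 − 25.2 = 105.4.
Profit = (105.4 − 55)·25.2 = 1270.08.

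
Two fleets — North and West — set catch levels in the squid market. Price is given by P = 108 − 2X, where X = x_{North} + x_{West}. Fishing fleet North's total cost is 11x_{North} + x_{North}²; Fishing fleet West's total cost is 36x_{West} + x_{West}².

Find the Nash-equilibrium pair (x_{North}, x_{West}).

13.6875, 7.4375

Fishing fleet North's profit: π = x_{North}(108 − 2(x_{North} + x_{West})) − 11x_{North} − x_{North}².
∂π/∂x_{North} = 97 − 6x_{North} − 2x_{West} = 0, so x_{North} = 97/6 − (1/3)x_{West}.
By the same steps for West: x_{West} = 12 − (1/3)x_{North}.
Plugging x_{West} into North's best response: x_{North} = 97/6 − (1/3)(12 − (1/3)x_{North}) ⇒ (8/9)x_{North} = 73/6, so x_{North} = 13.6875.
Then x_{West} = 12 − (1/3)·13.6875 = 7.4375.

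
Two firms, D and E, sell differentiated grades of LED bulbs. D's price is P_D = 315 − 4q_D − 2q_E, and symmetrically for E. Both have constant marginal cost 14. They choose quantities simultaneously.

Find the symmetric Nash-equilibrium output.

Firm D's profit: π = q_D(315 − 4q_D − 2q_E) − 14q_D.
∂π/∂q_D = 301 − 8q_D − 2q_E = 0 ⇒ q_D = 37.625 − 0.25q_E.
The game is symmetric, so in equilibrium q_E = q_D: the reaction function gives 1.25q_D = 37.625, hence q_D = 30.1.

30.1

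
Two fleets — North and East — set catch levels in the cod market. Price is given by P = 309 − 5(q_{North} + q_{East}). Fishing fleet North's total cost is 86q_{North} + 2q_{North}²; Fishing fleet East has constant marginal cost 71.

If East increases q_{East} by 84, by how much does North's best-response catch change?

-30

Fishing fleet North's profit: π = q_{North}(309 − 5(q_{North} + q_{East})) − 86q_{North} − 2q_{North}².
∂π/∂q_{North} = 223 − 14q_{North} − 5q_{East} = 0, so q_{North} = 223/14 − (5/14)q_{East}.
The reaction-function slope is −5/14, so an 84-unit rise in q_{East} moves q_{North} by −5/14 × 84 = −30. North's best response falls — the actions are strategic substitutes.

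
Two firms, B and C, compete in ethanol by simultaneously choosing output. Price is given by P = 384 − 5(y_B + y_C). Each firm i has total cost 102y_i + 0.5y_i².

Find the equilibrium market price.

207.75

Firm B's profit: π = y_B(384 − 5(y_B + y_C)) − 102y_B − 0.5y_B².
∂π/∂y_B = 282 − 11y_B − 5y_C = 0, so y_B = 282/11 − (5/11)y_C.
By symmetry y_C = y_B; substituting into the reaction function, (16/11)y_B = 282/11 and y_B = 17.625.
Equilibrium price: P = 384 − 5·35.25 = 207.75.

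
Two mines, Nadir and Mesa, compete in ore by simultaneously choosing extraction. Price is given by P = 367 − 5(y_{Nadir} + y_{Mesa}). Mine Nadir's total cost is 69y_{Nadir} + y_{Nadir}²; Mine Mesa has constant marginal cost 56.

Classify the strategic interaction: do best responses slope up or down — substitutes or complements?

Mine Nadir's profit: π = y_{Nadir}(367 − 5(y_{Nadir} + y_{Mesa})) − 69y_{Nadir} − y_{Nadir}².
∂π/∂y_{Nadir} = 298 − 12y_{Nadir} − 5y_{Mesa} = 0, so y_{Nadir} = 149/6 − (5/12)y_{Mesa}.
The best-response slope dy_{Nadir}/dy_{Mesa} = −5/12 < 0: the reaction function is downward-sloping, so the choices are strategic substitutes.

strategic substitutes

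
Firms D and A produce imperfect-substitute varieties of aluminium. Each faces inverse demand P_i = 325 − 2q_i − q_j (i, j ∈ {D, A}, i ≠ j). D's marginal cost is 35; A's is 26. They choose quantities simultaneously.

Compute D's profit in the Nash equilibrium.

Firm D's profit: π = q_D(325 − 2q_D − q_A) − 35q_D.
∂π/∂q_D = 290 − 4q_D − q_A = 0 ⇒ q_D = 72.5 − 0.25q_A.
Similarly q_A = 74.75 − 0.25q_D.
Plugging q_A into D's best response: q_D = 72.5 − 0.25(74.75 − 0.25q_D) ⇒ 0.9375q_D = 53.8125, so q_D = 57.4.
Then q_A = 74.75 − 0.25·57.4 = 60.4.
P_D = 325 − 2·57.4 − 60.4 = 149.8.
Profit = (149.8 − 35)·57.4 = 6589.52.

6589.52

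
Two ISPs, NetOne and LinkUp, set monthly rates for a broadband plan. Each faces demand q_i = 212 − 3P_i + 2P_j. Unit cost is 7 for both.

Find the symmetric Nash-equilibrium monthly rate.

58.25

NetOne's profit: π = (P_{NetOne} − 7)(212 − 3P_{NetOne} + 2P_{LinkUp}).
∂π/∂P_{NetOne} = 233 − 6P_{NetOne} + 2P_{LinkUp} = 0 ⇒ P_{NetOne} = 233/6 + (1/3)P_{LinkUp}.
Setting P_{NetOne} = P_{LinkUp} in the reaction function: P_{NetOne} = 233/6 + (1/3)P_{NetOne}, so P_{NetOne} = (233/6) / (2/3) = 58.25.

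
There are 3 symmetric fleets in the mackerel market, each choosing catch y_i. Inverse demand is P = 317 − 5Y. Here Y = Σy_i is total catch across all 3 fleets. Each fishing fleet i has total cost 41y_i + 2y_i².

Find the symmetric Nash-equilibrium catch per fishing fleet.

11.5

A representative fishing fleet's profit is π_i = y_i(317 − 5Y) − 41y_i − 2y_i², with Y = y_i + Σ_{j≠i} y_j.
First-order condition: 276 − 14y_i − 5Σ_{j≠i} y_j = 0.
With identical fishing fleets, set every y_j = y: then 276 − 14y − 10y = 0, i.e. y = 276/24 = 11.5.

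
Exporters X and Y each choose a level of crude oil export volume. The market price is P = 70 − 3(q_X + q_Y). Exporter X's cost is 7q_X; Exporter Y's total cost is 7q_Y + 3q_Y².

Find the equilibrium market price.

Exporter X's profit: π = q_X(70 − 3(q_X + q_Y)) − 7q_X.
∂π/∂q_X = 63 − 6q_X − 3q_Y = 0, so q_X = 10.5 − 0.5q_Y.
For Y: ∂π/∂q_Y = 63 − 12q_Y − 3q_X = 0 ⇒ q_Y = 5.25 − 0.25q_X.
Plugging q_Y into X's best response: q_X = 10.5 − 0.5(5.25 − 0.25q_X) ⇒ 0.875q_X = 7.875, so q_X = 9.
Then q_Y = 5.25 − 0.25·9 = 3.
Equilibrium price: P = 70 − 3·12 = 34.

34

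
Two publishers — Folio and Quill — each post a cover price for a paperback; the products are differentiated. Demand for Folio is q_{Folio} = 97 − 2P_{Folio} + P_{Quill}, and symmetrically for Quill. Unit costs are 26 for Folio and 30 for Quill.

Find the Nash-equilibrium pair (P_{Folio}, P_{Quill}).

Folio's profit: π = (P_{Folio} − 26)(97 − 2P_{Folio} + P_{Quill}).
∂π/∂P_{Folio} = 149 − 4P_{Folio} + P_{Quill} = 0 ⇒ P_{Folio} = 37.25 + 0.25P_{Quill}.
Similarly P_{Quill} = 39.25 + 0.25P_{Folio}.
Solving the two reaction functions simultaneously: (1 − (0.25)(0.25))P_{Folio} = 37.25 + 0.25·39.25, so 0.9375P_{Folio} = 47.0625 and P_{Folio} = 50.2.
Then P_{Quill} = 39.25 + 0.25·50.2 = 51.8.

50.2, 51.8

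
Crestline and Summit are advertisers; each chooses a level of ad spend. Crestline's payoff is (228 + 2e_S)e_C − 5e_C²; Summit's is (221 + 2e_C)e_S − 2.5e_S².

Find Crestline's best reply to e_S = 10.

24.8

Expanding Crestline's payoff: 228e_C + 2e_Se_C − 5e_C².
∂π/∂e_C = 228 + 2e_S − 10e_C = 0, so e_C = 22.8 + 0.2e_S.
At e_S = 10: e_C = 22.8 + 0.2·10 = 24.8.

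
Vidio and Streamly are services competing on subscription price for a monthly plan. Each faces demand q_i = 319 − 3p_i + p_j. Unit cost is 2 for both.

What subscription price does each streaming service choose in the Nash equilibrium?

Vidio's profit: π = (p_{Vidio} − 2)(319 − 3p_{Vidio} + p_{Streamly}).
∂π/∂p_{Vidio} = 325 − 6p_{Vidio} + p_{Streamly} = 0 ⇒ p_{Vidio} = 325/6 + (1/6)p_{Streamly}.
The game is symmetric, so in equilibrium p_{Streamly} = p_{Vidio}: the reaction function gives (5/6)p_{Vidio} = 325/6, hence p_{Vidio} = 65.

65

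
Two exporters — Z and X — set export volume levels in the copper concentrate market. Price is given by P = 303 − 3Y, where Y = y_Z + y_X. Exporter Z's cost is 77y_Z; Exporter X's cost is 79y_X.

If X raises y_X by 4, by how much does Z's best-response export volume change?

Exporter Z's profit: π = y_Z(303 − 3(y_Z + y_X)) − 77y_Z.
∂π/∂y_Z = 226 − 6y_Z − 3y_X = 0, so y_Z = 113/3 − 0.5y_X.
The reaction-function slope is −0.5, so a 4-unit rise in y_X moves y_Z by −0.5 × 4 = −2. Z's best response falls — the actions are strategic substitutes.

-2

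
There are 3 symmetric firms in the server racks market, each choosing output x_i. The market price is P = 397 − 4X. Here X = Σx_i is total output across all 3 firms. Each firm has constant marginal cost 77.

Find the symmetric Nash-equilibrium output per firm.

A representative firm's profit is π_i = x_i(397 − 4X) − 77x_i, with X = x_i + Σ_{j≠i} x_j.
First-order condition: 320 − 8x_i − 4Σ_{j≠i} x_j = 0.
With identical firms, set every x_j = x: then 320 − 8x − 8x = 0, i.e. x = 320/16 = 20.

20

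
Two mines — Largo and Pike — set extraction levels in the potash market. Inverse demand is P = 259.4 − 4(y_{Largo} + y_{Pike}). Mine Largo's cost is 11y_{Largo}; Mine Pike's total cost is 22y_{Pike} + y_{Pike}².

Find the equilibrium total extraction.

38.125

Mine Largo's profit: π = y_{Largo}(259.4 − 4(y_{Largo} + y_{Pike})) − 11y_{Largo}.
∂π/∂y_{Largo} = 248.4 − 8y_{Largo} − 4y_{Pike} = 0, so y_{Largo} = 31.05 − 0.5y_{Pike}.
For Pike: ∂π/∂y_{Pike} = 237.4 − 10y_{Pike} − 4y_{Largo} = 0 ⇒ y_{Pike} = 23.74 − 0.4y_{Largo}.
Solving the two reaction functions simultaneously: (1 − (−0.5)(−0.4))y_{Largo} = 31.05 − 0.5·23.74, so 0.8y_{Largo} = 19.18 and y_{Largo} = 23.975.
Then y_{Pike} = 23.74 − 0.4·23.975 = 14.15.
Total extraction: 23.975 + 14.15 = 38.125.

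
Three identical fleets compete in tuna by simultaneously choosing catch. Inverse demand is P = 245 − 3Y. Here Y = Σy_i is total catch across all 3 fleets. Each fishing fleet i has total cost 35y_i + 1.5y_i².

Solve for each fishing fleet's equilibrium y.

A representative fishing fleet's profit is π_i = y_i(245 − 3Y) − 35y_i − 1.5y_i², with Y = y_i + Σ_{j≠i} y_j.
First-order condition: 210 − 9y_i − 3Σ_{j≠i} y_j = 0.
With identical fishing fleets, set every y_j = y: then 210 − 9y − 6y = 0, i.e. y = 210/15 = 14.

14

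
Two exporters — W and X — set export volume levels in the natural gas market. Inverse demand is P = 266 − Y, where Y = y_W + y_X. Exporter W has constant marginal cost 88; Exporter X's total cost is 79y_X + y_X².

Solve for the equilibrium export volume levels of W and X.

Exporter W's profit: π = y_W(266 − (y_W + y_X)) − 88y_W.
∂π/∂y_W = 178 − 2y_W − y_X = 0, so y_W = 89 − 0.5y_X.
For X: ∂π/∂y_X = 187 − 4y_X − y_W = 0 ⇒ y_X = 46.75 − 0.25y_W.
Solving the two reaction functions simultaneously: (1 − (−0.5)(−0.25))y_W = 89 − 0.5·46.75, so 0.875y_W = 65.625 and y_W = 75.
Then y_X = 46.75 − 0.25·75 = 28.

75, 28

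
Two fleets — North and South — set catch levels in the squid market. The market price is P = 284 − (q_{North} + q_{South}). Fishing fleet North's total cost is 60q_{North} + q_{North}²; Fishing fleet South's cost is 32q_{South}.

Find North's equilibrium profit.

Fishing fleet North's profit: π = q_{North}(284 − (q_{North} + q_{South})) − 60q_{North} − q_{North}².
∂π/∂q_{North} = 224 − 4q_{North} − q_{South} = 0, so q_{North} = 56 − 0.25q_{South}.
For South: ∂π/∂q_{South} = 252 − 2q_{South} − q_{North} = 0 ⇒ q_{South} = 126 − 0.5q_{North}.
Solving the two reaction functions simultaneously: (1 − (−0.25)(−0.5))q_{North} = 56 − 0.25·126, so 0.875q_{North} = 24.5 and q_{North} = 28.
Then q_{South} = 126 − 0.5·28 = 112.
Price P = 284 − 140 = 144.
North's profit: (144 − 60)·28 − (28)² = 1568.

1568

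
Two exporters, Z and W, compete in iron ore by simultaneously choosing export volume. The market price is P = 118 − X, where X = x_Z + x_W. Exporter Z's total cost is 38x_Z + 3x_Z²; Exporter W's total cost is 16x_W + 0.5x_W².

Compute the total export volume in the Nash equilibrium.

Exporter Z's profit: π = x_Z(118 − (x_Z + x_W)) − 38x_Z − 3x_Z².
∂π/∂x_Z = 80 − 8x_Z − x_W = 0, so x_Z = 10 − 0.125x_W.
For W: ∂π/∂x_W = 102 − 3x_W − x_Z = 0 ⇒ x_W = 34 − (1/3)x_Z.
Solving the two reaction functions simultaneously: (1 − (−0.125)(−1/3))x_Z = 10 − 0.125·34, so (23/24)x_Z = 5.75 and x_Z = 6.
Then x_W = 34 − (1/3)·6 = 32.
Total export volume: 6 + 32 = 38.

38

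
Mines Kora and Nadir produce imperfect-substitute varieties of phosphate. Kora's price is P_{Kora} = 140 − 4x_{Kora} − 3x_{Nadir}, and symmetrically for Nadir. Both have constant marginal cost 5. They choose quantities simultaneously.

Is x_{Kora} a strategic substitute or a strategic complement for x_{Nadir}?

Mine Kora's profit: π = x_{Kora}(140 − 4x_{Kora} − 3x_{Nadir}) − 5x_{Kora}.
∂π/∂x_{Kora} = 135 − 8x_{Kora} − 3x_{Nadir} = 0 ⇒ x_{Kora} = 16.875 − 0.375x_{Nadir}.
The best-response slope dx_{Kora}/dx_{Nadir} = −0.375 < 0: the reaction function is downward-sloping, so the choices are strategic substitutes.

strategic substitutes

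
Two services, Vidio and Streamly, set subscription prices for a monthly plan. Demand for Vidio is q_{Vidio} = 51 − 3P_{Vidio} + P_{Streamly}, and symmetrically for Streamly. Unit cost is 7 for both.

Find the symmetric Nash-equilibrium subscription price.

Vidio's profit: π = (P_{Vidio} − 7)(51 − 3P_{Vidio} + P_{Streamly}).
∂π/∂P_{Vidio} = 72 − 6P_{Vidio} + P_{Streamly} = 0 ⇒ P_{Vidio} = 12 + (1/6)P_{Streamly}.
Setting P_{Vidio} = P_{Streamly} in the reaction function: P_{Vidio} = 12 + (1/6)P_{Vidio}, so P_{Vidio} = 12 / (5/6) = 14.4.

14.4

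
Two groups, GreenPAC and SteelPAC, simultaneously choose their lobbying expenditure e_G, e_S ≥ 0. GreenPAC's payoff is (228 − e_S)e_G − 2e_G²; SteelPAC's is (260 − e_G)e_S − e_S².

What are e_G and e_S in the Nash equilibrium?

28, 116

Expanding GreenPAC's payoff: 228e_G − e_Se_G − 2e_G².
∂π/∂e_G = 228 − e_S − 4e_G = 0, so e_G = 57 − 0.25e_S.
Likewise for SteelPAC: e_S = 130 − 0.5e_G.
Solving the two reaction functions simultaneously: (1 − (−0.25)(−0.5))e_G = 57 − 0.25·130, so 0.875e_G = 24.5 and e_G = 28.
Then e_S = 130 − 0.5·28 = 116.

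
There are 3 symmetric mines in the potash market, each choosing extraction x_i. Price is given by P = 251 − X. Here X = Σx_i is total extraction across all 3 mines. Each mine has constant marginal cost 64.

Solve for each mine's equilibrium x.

46.75

A representative mine's profit is π_i = x_i(251 − X) − 64x_i, with X = x_i + Σ_{j≠i} x_j.
First-order condition: 187 − 2x_i − Σ_{j≠i} x_j = 0.
Imposing symmetry (x_j = x for all j) turns Σ_{j≠i} x_j into 2x, so 187 = 4x and x = 46.75.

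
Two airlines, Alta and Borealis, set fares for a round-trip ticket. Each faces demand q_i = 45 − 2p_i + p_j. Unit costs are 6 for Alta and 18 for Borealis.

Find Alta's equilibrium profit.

Alta's profit: π = (p_{Alta} − 6)(45 − 2p_{Alta} + p_{Borealis}).
∂π/∂p_{Alta} = 57 − 4p_{Alta} + p_{Borealis} = 0 ⇒ p_{Alta} = 14.25 + 0.25p_{Borealis}.
Similarly p_{Borealis} = 20.25 + 0.25p_{Alta}.
Plugging p_{Borealis} into Alta's best response: p_{Alta} = 14.25 + 0.25(20.25 + 0.25p_{Alta}) ⇒ 0.9375p_{Alta} = 19.3125, so p_{Alta} = 20.6.
Then p_{Borealis} = 20.25 + 0.25·20.6 = 25.4.
q_{Alta} = 45 − 2·20.6 + 25.4 = 29.2.
Profit = (20.6 − 6)·29.2 = 426.32.

426.32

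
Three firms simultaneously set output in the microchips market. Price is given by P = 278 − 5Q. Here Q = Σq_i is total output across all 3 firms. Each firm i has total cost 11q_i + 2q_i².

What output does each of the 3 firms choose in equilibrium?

A representative firm's profit is π_i = q_i(278 − 5Q) − 11q_i − 2q_i², with Q = q_i + Σ_{j≠i} q_j.
First-order condition: 267 − 14q_i − 5Σ_{j≠i} q_j = 0.
With identical firms, set every q_j = q: then 267 − 14q − 10q = 0, i.e. q = 267/24 = 11.125.

11.125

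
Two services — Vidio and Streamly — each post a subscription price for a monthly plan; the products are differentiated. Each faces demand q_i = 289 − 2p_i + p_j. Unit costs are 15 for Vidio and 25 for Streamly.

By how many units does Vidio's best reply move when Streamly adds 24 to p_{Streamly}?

6

Vidio's profit: π = (p_{Vidio} − 15)(289 − 2p_{Vidio} + p_{Streamly}).
∂π/∂p_{Vidio} = 319 − 4p_{Vidio} + p_{Streamly} = 0 ⇒ p_{Vidio} = 79.75 + 0.25p_{Streamly}.
The reaction-function slope is 0.25, so a 24-unit rise in p_{Streamly} moves p_{Vidio} by 0.25 × 24 = 6. Vidio's best response rises — the actions are strategic complements.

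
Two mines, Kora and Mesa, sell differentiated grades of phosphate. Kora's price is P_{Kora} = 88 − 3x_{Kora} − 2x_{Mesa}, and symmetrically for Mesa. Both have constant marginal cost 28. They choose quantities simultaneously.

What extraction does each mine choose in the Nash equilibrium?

Mine Kora's profit: π = x_{Kora}(88 − 3x_{Kora} − 2x_{Mesa}) − 28x_{Kora}.
∂π/∂x_{Kora} = 60 − 6x_{Kora} − 2x_{Mesa} = 0 ⇒ x_{Kora} = 10 − (1/3)x_{Mesa}.
The game is symmetric, so in equilibrium x_{Mesa} = x_{Kora}: the reaction function gives (4/3)x_{Kora} = 10, hence x_{Kora} = 7.5.

7.5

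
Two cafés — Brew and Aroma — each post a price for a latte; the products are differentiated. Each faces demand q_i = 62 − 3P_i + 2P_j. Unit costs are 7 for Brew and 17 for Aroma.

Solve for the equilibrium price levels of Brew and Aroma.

Brew's profit: π = (P_{Brew} − 7)(62 − 3P_{Brew} + 2P_{Aroma}).
∂π/∂P_{Brew} = 83 − 6P_{Brew} + 2P_{Aroma} = 0 ⇒ P_{Brew} = 83/6 + (1/3)P_{Aroma}.
Similarly P_{Aroma} = 113/6 + (1/3)P_{Brew}.
Plugging P_{Aroma} into Brew's best response: P_{Brew} = 83/6 + (1/3)(113/6 + (1/3)P_{Brew}) ⇒ (8/9)P_{Brew} = 181/9, so P_{Brew} = 22.625.
Then P_{Aroma} = 113/6 + (1/3)·22.625 = 26.375.

22.625, 26.375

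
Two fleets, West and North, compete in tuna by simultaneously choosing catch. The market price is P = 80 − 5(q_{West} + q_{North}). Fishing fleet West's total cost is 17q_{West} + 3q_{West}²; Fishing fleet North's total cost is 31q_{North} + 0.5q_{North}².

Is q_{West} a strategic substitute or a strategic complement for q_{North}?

Fishing fleet West's profit: π = q_{West}(80 − 5(q_{West} + q_{North})) − 17q_{West} − 3q_{West}².
∂π/∂q_{West} = 63 − 16q_{West} − 5q_{North} = 0, so q_{West} = 3.9375 − 0.3125q_{North}.
The best-response slope dq_{West}/dq_{North} = −0.3125 < 0: the reaction function is downward-sloping, so the choices are strategic substitutes.

strategic substitutes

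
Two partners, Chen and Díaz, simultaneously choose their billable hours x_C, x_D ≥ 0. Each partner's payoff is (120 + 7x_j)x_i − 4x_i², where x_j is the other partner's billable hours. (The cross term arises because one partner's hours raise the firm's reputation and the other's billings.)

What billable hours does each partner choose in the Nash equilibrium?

120

Chen's payoff is (120 + 7x_D)x_C − 4x_C².
∂π/∂x_C = 120 + 7x_D − 8x_C = 0, so x_C = 15 + 0.875x_D.
Setting x_C = x_D in the reaction function: x_C = 15 + 0.875x_C, so x_C = 15 / 0.125 = 120.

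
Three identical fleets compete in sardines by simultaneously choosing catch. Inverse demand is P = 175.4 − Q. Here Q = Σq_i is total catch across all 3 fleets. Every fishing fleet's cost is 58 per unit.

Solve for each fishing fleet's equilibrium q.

A representative fishing fleet's profit is π_i = q_i(175.4 − Q) − 58q_i, with Q = q_i + Σ_{j≠i} q_j.
First-order condition: 117.4 − 2q_i − Σ_{j≠i} q_j = 0.
In a symmetric equilibrium every fishing fleet chooses the same q, so Σ_{j≠i} q_j = 2q. The condition becomes 117.4 − 4q = 0, giving q = 117.4/4 = 29.35.

29.35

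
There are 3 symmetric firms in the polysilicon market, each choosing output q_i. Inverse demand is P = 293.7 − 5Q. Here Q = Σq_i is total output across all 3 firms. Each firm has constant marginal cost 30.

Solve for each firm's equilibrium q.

A representative firm's profit is π_i = q_i(293.7 − 5Q) − 30q_i, with Q = q_i + Σ_{j≠i} q_j.
First-order condition: 263.7 − 10q_i − 5Σ_{j≠i} q_j = 0.
Imposing symmetry (q_j = q for all j) turns Σ_{j≠i} q_j into 2q, so 263.7 = 20q and q = 13.185.

13.185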